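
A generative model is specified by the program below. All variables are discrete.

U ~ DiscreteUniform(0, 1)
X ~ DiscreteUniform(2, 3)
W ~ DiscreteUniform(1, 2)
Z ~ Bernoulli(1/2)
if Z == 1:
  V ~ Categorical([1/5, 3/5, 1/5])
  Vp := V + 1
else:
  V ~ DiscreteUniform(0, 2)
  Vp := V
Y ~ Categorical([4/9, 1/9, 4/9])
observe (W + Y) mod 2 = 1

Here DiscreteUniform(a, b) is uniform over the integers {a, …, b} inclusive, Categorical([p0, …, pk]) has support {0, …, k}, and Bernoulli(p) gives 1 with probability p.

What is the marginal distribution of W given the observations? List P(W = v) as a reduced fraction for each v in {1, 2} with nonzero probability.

Enumerate traces; 72 have nonzero weight after conditioning:
  (U=0, X=2, W=1, Z=0, V=0, Y=0) weight 1/108
  (U=0, X=2, W=1, Z=0, V=0, Y=2) weight 1/108
  (U=0, X=2, W=1, Z=0, V=1, Y=0) weight 1/108
  (U=0, X=2, W=1, Z=0, V=1, Y=2) weight 1/108
  (U=0, X=2, W=1, Z=0, V=2, Y=0) weight 1/108
  (U=0, X=2, W=1, Z=0, V=2, Y=2) weight 1/108
  (U=0, X=2, W=1, Z=1, V=0, Y=0) weight 1/180
  (U=0, X=2, W=1, Z=1, V=0, Y=2) weight 1/180
  (U=0, X=2, W=2, Z=0, V=0, Y=1) weight 1/432
  … 63 more
Group by W:
  weight(W=1) = 4/9
  weight(W=2) = 1/18
Total weight = 4/9 + 1/18 = 1/2
P(W=1 | obs) = 4/9 / 1/2 = 8/9
P(W=2 | obs) = 1/18 / 1/2 = 1/9

P(W=1) = 8/9, P(W=2) = 1/9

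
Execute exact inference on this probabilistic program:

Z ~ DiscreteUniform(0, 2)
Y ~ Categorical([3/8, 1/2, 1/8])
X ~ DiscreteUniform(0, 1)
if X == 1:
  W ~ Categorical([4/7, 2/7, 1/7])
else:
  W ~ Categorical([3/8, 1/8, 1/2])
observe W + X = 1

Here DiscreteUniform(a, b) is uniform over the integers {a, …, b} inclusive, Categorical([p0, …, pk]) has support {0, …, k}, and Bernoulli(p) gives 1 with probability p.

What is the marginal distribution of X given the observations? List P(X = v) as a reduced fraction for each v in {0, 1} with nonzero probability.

P(X=0) = 7/39, P(X=1) = 32/39

Enumerate traces; 18 have nonzero weight after conditioning:
  (Z=0, Y=0, X=0, W=1) weight 1/128
  (Z=0, Y=0, X=1, W=0) weight 1/28
  (Z=0, Y=1, X=0, W=1) weight 1/96
  (Z=0, Y=1, X=1, W=0) weight 1/21
  (Z=0, Y=2, X=0, W=1) weight 1/384
  (Z=0, Y=2, X=1, W=0) weight 1/84
  (Z=1, Y=0, X=0, W=1) weight 1/128
  (Z=1, Y=0, X=1, W=0) weight 1/28
  … 10 more
Group by X:
  weight(X=0) = 1/16
  weight(X=1) = 2/7
Total weight = 1/16 + 2/7 = 39/112
P(X=0 | obs) = 1/16 / 39/112 = 7/39
P(X=1 | obs) = 2/7 / 39/112 = 32/39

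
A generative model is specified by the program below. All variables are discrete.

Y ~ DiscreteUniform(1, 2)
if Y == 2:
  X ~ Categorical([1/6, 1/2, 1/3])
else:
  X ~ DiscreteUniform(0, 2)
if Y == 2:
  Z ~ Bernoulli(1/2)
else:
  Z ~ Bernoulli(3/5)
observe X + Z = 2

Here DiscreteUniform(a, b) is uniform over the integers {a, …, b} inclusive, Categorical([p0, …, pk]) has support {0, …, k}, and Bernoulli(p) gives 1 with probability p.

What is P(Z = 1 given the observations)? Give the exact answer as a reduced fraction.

Enumerate traces; 4 have nonzero weight after conditioning:
  (Y=1, X=1, Z=1) weight 1/10
  (Y=1, X=2, Z=0) weight 1/15
  (Y=2, X=1, Z=1) weight 1/8
  (Y=2, X=2, Z=0) weight 1/12
Group by Z:
  weight(Z=0) = 3/20
  weight(Z=1) = 9/40
Total weight = 3/20 + 9/40 = 3/8
P(Z=0 | obs) = 3/20 / 3/8 = 2/5
P(Z=1 | obs) = 9/40 / 3/8 = 3/5

P(Z = 1 | obs) = 3/5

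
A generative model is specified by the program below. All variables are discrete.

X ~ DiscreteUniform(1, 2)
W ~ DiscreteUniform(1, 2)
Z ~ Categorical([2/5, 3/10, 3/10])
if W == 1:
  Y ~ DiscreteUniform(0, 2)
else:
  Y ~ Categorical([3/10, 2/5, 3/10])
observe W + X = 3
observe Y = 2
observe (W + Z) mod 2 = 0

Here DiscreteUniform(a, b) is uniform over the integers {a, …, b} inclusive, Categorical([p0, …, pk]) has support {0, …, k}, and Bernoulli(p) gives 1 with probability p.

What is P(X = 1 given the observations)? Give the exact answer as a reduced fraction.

Enumerate traces; 3 have nonzero weight after conditioning:
  (X=1, W=2, Z=0, Y=2) weight 3/100
  (X=1, W=2, Z=2, Y=2) weight 9/400
  (X=2, W=1, Z=1, Y=2) weight 1/40
Group by X:
  weight(X=1) = 21/400
  weight(X=2) = 1/40
Total weight = 21/400 + 1/40 = 31/400
P(X=1 | obs) = 21/400 / 31/400 = 21/31
P(X=2 | obs) = 1/40 / 31/400 = 10/31

P(X = 1 | obs) = 21/31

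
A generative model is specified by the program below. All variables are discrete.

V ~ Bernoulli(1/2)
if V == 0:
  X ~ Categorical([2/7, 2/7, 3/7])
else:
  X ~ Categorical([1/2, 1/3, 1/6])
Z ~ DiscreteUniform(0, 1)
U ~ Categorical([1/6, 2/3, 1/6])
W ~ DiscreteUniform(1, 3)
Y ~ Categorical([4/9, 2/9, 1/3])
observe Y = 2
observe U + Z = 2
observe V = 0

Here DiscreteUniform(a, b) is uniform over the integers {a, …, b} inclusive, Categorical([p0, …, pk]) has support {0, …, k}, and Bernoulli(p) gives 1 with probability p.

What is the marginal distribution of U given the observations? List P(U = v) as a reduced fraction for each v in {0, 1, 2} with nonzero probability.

P(U=1) = 4/5, P(U=2) = 1/5

Enumerate traces; 18 have nonzero weight after conditioning:
  (V=0, X=0, Z=0, U=2, W=1, Y=2) weight 1/756
  (V=0, X=0, Z=0, U=2, W=2, Y=2) weight 1/756
  (V=0, X=0, Z=0, U=2, W=3, Y=2) weight 1/756
  (V=0, X=0, Z=1, U=1, W=1, Y=2) weight 1/189
  (V=0, X=0, Z=1, U=1, W=2, Y=2) weight 1/189
  (V=0, X=0, Z=1, U=1, W=3, Y=2) weight 1/189
  (V=0, X=1, Z=0, U=2, W=1, Y=2) weight 1/756
  (V=0, X=1, Z=0, U=2, W=2, Y=2) weight 1/756
  … 10 more
Group by U:
  weight(U=1) = 1/18
  weight(U=2) = 1/72
Total weight = 1/18 + 1/72 = 5/72
P(U=1 | obs) = 1/18 / 5/72 = 4/5
P(U=2 | obs) = 1/72 / 5/72 = 1/5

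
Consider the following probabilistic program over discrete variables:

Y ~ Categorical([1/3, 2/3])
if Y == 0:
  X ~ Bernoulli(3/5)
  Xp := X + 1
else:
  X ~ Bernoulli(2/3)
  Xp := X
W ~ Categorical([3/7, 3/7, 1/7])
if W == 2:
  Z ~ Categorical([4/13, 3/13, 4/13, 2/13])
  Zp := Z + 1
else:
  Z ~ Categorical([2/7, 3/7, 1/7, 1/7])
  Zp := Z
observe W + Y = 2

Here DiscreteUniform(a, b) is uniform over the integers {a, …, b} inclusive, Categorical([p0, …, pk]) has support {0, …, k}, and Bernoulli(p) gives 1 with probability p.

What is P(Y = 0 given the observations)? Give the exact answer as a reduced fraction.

P(Y = 0 | obs) = 1/7

Enumerate traces; 16 have nonzero weight after conditioning:
  (Y=0, X=0, W=2, Z=0) weight 8/1365
  (Y=0, X=0, W=2, Z=1) weight 2/455
  (Y=0, X=0, W=2, Z=2) weight 8/1365
  (Y=0, X=0, W=2, Z=3) weight 4/1365
  (Y=0, X=1, W=2, Z=0) weight 4/455
  (Y=0, X=1, W=2, Z=1) weight 3/455
  (Y=0, X=1, W=2, Z=2) weight 4/455
  (Y=0, X=1, W=2, Z=3) weight 2/455
  (Y=1, X=0, W=1, Z=0) weight 4/147
  … 7 more
Group by Y:
  weight(Y=0) = 1/21
  weight(Y=1) = 2/7
Total weight = 1/21 + 2/7 = 1/3
P(Y=0 | obs) = 1/21 / 1/3 = 1/7
P(Y=1 | obs) = 2/7 / 1/3 = 6/7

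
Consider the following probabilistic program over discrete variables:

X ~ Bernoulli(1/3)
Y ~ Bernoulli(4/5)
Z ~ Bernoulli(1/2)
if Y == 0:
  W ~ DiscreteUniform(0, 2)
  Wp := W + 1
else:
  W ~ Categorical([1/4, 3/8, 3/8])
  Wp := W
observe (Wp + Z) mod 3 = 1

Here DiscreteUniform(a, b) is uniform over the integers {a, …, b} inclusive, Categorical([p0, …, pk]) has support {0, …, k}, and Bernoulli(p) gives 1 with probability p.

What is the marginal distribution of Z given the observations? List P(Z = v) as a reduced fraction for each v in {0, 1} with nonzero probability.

Enumerate traces; 8 have nonzero weight after conditioning:
  (X=0, Y=0, Z=0, W=0) weight 1/45
  (X=0, Y=0, Z=1, W=2) weight 1/45
  (X=0, Y=1, Z=0, W=1) weight 1/10
  (X=0, Y=1, Z=1, W=0) weight 1/15
  (X=1, Y=0, Z=0, W=0) weight 1/90
  (X=1, Y=0, Z=1, W=2) weight 1/90
  (X=1, Y=1, Z=0, W=1) weight 1/20
  (X=1, Y=1, Z=1, W=0) weight 1/30
Group by Z:
  weight(Z=0) = 11/60
  weight(Z=1) = 2/15
Total weight = 11/60 + 2/15 = 19/60
P(Z=0 | obs) = 11/60 / 19/60 = 11/19
P(Z=1 | obs) = 2/15 / 19/60 = 8/19

P(Z=0) = 11/19, P(Z=1) = 8/19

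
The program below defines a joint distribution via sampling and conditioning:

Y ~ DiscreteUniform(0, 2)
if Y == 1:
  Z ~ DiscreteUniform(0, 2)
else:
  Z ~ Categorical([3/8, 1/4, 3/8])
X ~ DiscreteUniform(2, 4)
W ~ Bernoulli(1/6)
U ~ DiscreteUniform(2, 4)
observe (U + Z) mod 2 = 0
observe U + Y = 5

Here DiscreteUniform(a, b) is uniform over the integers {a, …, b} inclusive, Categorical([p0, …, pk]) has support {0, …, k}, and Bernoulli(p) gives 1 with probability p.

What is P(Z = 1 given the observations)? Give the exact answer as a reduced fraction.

Enumerate traces; 18 have nonzero weight after conditioning:
  (Y=1, Z=0, X=2, W=0, U=4) weight 5/486
  (Y=1, Z=0, X=2, W=1, U=4) weight 1/486
  (Y=1, Z=0, X=3, W=0, U=4) weight 5/486
  (Y=1, Z=0, X=3, W=1, U=4) weight 1/486
  (Y=1, Z=0, X=4, W=0, U=4) weight 5/486
  (Y=1, Z=0, X=4, W=1, U=4) weight 1/486
  (Y=1, Z=2, X=2, W=0, U=4) weight 5/486
  (Y=1, Z=2, X=2, W=1, U=4) weight 1/486
  (Y=2, Z=1, X=2, W=0, U=3) weight 5/648
  … 9 more
Group by Z:
  weight(Z=0) = 1/27
  weight(Z=1) = 1/36
  weight(Z=2) = 1/27
Total weight = 1/27 + 1/36 + 1/27 = 11/108
P(Z=0 | obs) = 1/27 / 11/108 = 4/11
P(Z=1 | obs) = 1/36 / 11/108 = 3/11
P(Z=2 | obs) = 1/27 / 11/108 = 4/11

P(Z = 1 | obs) = 3/11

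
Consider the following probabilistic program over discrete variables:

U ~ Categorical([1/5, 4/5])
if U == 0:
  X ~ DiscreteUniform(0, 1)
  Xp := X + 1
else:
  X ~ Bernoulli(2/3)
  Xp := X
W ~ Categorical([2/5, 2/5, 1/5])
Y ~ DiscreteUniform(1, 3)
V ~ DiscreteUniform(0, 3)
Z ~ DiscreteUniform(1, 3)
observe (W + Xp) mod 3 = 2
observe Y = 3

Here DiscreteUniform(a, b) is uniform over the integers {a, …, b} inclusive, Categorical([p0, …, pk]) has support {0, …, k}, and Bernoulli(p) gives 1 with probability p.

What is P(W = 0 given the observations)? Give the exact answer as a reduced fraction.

P(W = 0 | obs) = 3/26

Enumerate traces; 48 have nonzero weight after conditioning:
  (U=0, X=0, W=1, Y=3, V=0, Z=1) weight 1/900
  (U=0, X=0, W=1, Y=3, V=0, Z=2) weight 1/900
  (U=0, X=0, W=1, Y=3, V=0, Z=3) weight 1/900
  (U=0, X=0, W=1, Y=3, V=1, Z=1) weight 1/900
  (U=0, X=0, W=1, Y=3, V=1, Z=2) weight 1/900
  (U=0, X=0, W=1, Y=3, V=1, Z=3) weight 1/900
  (U=0, X=0, W=1, Y=3, V=2, Z=1) weight 1/900
  (U=0, X=0, W=1, Y=3, V=2, Z=2) weight 1/900
  (U=0, X=1, W=0, Y=3, V=0, Z=1) weight 1/900
  (U=1, X=0, W=2, Y=3, V=0, Z=1) weight 1/675
  … 38 more
Group by W:
  weight(W=0) = 1/75
  weight(W=1) = 19/225
  weight(W=2) = 4/225
Total weight = 1/75 + 19/225 + 4/225 = 26/225
P(W=0 | obs) = 1/75 / 26/225 = 3/26
P(W=1 | obs) = 19/225 / 26/225 = 19/26
P(W=2 | obs) = 4/225 / 26/225 = 2/13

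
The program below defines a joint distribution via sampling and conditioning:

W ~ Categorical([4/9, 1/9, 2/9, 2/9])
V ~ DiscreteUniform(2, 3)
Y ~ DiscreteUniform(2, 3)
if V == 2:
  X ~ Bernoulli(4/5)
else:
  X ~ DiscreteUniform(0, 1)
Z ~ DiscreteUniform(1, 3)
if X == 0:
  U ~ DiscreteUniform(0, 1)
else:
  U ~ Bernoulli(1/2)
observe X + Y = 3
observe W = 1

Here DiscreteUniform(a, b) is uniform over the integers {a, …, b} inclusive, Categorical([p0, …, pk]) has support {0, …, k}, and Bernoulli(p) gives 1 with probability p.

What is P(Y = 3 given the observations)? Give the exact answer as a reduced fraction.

P(Y = 3 | obs) = 7/20

Enumerate traces; 24 have nonzero weight after conditioning:
  (W=1, V=2, Y=2, X=1, Z=1, U=0) weight 1/270
  (W=1, V=2, Y=2, X=1, Z=1, U=1) weight 1/270
  (W=1, V=2, Y=2, X=1, Z=2, U=0) weight 1/270
  (W=1, V=2, Y=2, X=1, Z=2, U=1) weight 1/270
  (W=1, V=2, Y=2, X=1, Z=3, U=0) weight 1/270
  (W=1, V=2, Y=2, X=1, Z=3, U=1) weight 1/270
  (W=1, V=2, Y=3, X=0, Z=1, U=0) weight 1/1080
  (W=1, V=2, Y=3, X=0, Z=1, U=1) weight 1/1080
  … 16 more
Group by Y:
  weight(Y=2) = 13/360
  weight(Y=3) = 7/360
Total weight = 13/360 + 7/360 = 1/18
P(Y=2 | obs) = 13/360 / 1/18 = 13/20
P(Y=3 | obs) = 7/360 / 1/18 = 7/20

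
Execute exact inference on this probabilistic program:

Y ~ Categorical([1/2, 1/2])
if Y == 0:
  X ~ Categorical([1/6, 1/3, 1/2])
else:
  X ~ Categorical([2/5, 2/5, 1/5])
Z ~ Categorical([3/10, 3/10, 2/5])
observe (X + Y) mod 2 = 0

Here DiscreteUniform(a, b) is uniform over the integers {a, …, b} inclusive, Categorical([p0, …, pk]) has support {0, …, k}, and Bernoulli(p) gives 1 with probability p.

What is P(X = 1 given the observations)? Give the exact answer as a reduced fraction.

P(X = 1 | obs) = 3/8

Enumerate traces; 9 have nonzero weight after conditioning:
  (Y=0, X=0, Z=0) weight 1/40
  (Y=0, X=0, Z=1) weight 1/40
  (Y=0, X=0, Z=2) weight 1/30
  (Y=0, X=2, Z=0) weight 3/40
  (Y=0, X=2, Z=1) weight 3/40
  (Y=0, X=2, Z=2) weight 1/10
  (Y=1, X=1, Z=0) weight 3/50
  (Y=1, X=1, Z=1) weight 3/50
  … 1 more
Group by X:
  weight(X=0) = 1/12
  weight(X=1) = 1/5
  weight(X=2) = 1/4
Total weight = 1/12 + 1/5 + 1/4 = 8/15
P(X=0 | obs) = 1/12 / 8/15 = 5/32
P(X=1 | obs) = 1/5 / 8/15 = 3/8
P(X=2 | obs) = 1/4 / 8/15 = 15/32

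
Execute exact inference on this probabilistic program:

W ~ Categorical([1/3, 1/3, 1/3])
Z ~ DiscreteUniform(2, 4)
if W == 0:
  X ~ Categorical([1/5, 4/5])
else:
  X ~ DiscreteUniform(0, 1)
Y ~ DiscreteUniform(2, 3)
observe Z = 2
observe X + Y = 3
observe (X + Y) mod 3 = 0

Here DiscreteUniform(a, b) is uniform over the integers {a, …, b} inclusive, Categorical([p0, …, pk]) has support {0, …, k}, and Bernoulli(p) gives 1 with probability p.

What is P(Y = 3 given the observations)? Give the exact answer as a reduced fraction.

Enumerate traces; 6 have nonzero weight after conditioning:
  (W=0, Z=2, X=0, Y=3) weight 1/90
  (W=0, Z=2, X=1, Y=2) weight 2/45
  (W=1, Z=2, X=0, Y=3) weight 1/36
  (W=1, Z=2, X=1, Y=2) weight 1/36
  (W=2, Z=2, X=0, Y=3) weight 1/36
  (W=2, Z=2, X=1, Y=2) weight 1/36
Group by Y:
  weight(Y=2) = 1/10
  weight(Y=3) = 1/15
Total weight = 1/10 + 1/15 = 1/6
P(Y=2 | obs) = 1/10 / 1/6 = 3/5
P(Y=3 | obs) = 1/15 / 1/6 = 2/5

P(Y = 3 | obs) = 2/5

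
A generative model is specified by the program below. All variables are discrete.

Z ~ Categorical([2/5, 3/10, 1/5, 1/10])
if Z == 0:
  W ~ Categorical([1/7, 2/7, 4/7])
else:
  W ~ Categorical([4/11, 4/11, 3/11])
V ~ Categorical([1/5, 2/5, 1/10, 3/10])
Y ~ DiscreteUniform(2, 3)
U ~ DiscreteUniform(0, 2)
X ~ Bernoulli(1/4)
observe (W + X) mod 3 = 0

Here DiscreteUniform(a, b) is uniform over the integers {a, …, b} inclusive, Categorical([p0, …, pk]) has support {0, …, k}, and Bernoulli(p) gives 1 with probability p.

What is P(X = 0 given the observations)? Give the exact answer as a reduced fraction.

Enumerate traces; 192 have nonzero weight after conditioning:
  (Z=0, W=0, V=0, Y=2, U=0, X=0) weight 1/700
  (Z=0, W=0, V=0, Y=2, U=1, X=0) weight 1/700
  (Z=0, W=0, V=0, Y=2, U=2, X=0) weight 1/700
  (Z=0, W=0, V=0, Y=3, U=0, X=0) weight 1/700
  (Z=0, W=0, V=0, Y=3, U=1, X=0) weight 1/700
  (Z=0, W=0, V=0, Y=3, U=2, X=0) weight 1/700
  (Z=0, W=0, V=1, Y=2, U=0, X=0) weight 1/350
  (Z=0, W=0, V=1, Y=2, U=1, X=0) weight 1/350
  (Z=0, W=2, V=0, Y=2, U=0, X=1) weight 1/525
  … 183 more
Group by X:
  weight(X=0) = 159/770
  weight(X=1) = 151/1540
Total weight = 159/770 + 151/1540 = 67/220
P(X=0 | obs) = 159/770 / 67/220 = 318/469
P(X=1 | obs) = 151/1540 / 67/220 = 151/469

P(X = 0 | obs) = 318/469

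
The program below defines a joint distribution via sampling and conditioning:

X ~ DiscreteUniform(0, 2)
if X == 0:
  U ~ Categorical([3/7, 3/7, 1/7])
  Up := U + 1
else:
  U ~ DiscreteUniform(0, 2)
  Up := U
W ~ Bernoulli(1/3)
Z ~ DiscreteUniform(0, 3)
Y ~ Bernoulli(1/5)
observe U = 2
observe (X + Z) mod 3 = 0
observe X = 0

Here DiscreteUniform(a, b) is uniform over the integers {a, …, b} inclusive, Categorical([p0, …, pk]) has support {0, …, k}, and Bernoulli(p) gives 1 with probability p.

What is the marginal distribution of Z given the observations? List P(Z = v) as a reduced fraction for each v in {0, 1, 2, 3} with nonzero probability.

P(Z=0) = 1/2, P(Z=3) = 1/2

Enumerate traces; 8 have nonzero weight after conditioning:
  (X=0, U=2, W=0, Z=0, Y=0) weight 2/315
  (X=0, U=2, W=0, Z=0, Y=1) weight 1/630
  (X=0, U=2, W=0, Z=3, Y=0) weight 2/315
  (X=0, U=2, W=0, Z=3, Y=1) weight 1/630
  (X=0, U=2, W=1, Z=0, Y=0) weight 1/315
  (X=0, U=2, W=1, Z=0, Y=1) weight 1/1260
  (X=0, U=2, W=1, Z=3, Y=0) weight 1/315
  (X=0, U=2, W=1, Z=3, Y=1) weight 1/1260
Group by Z:
  weight(Z=0) = 1/84
  weight(Z=3) = 1/84
Total weight = 1/84 + 1/84 = 1/42
P(Z=0 | obs) = 1/84 / 1/42 = 1/2
P(Z=3 | obs) = 1/84 / 1/42 = 1/2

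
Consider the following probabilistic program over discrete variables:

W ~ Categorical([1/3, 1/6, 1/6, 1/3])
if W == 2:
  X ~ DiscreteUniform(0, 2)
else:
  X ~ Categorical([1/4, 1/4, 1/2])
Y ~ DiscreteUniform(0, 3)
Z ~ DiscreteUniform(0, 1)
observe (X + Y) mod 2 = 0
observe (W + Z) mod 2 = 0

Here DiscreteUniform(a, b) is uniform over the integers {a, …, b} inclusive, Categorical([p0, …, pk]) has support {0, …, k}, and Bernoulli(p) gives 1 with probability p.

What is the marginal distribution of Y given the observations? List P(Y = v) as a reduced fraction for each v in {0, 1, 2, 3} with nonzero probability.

P(Y=0) = 53/144, P(Y=1) = 19/144, P(Y=2) = 53/144, P(Y=3) = 19/144

Enumerate traces; 24 have nonzero weight after conditioning:
  (W=0, X=0, Y=0, Z=0) weight 1/96
  (W=0, X=0, Y=2, Z=0) weight 1/96
  (W=0, X=1, Y=1, Z=0) weight 1/96
  (W=0, X=1, Y=3, Z=0) weight 1/96
  (W=0, X=2, Y=0, Z=0) weight 1/48
  (W=0, X=2, Y=2, Z=0) weight 1/48
  (W=1, X=0, Y=0, Z=1) weight 1/192
  (W=1, X=0, Y=2, Z=1) weight 1/192
  … 16 more
Group by Y:
  weight(Y=0) = 53/576
  weight(Y=1) = 19/576
  weight(Y=2) = 53/576
  weight(Y=3) = 19/576
Total weight = 53/576 + 19/576 + 53/576 + 19/576 = 1/4
P(Y=0 | obs) = 53/576 / 1/4 = 53/144
P(Y=1 | obs) = 19/576 / 1/4 = 19/144
P(Y=2 | obs) = 53/576 / 1/4 = 53/144
P(Y=3 | obs) = 19/576 / 1/4 = 19/144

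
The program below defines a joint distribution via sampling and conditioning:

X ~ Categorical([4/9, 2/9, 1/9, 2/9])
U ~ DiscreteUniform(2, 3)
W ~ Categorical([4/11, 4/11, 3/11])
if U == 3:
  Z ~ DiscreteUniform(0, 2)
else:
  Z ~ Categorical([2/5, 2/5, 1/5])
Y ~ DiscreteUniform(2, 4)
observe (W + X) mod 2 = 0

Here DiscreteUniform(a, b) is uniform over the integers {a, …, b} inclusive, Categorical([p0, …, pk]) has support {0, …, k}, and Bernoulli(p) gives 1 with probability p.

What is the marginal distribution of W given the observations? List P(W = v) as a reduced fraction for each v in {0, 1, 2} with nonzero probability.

Enumerate traces; 108 have nonzero weight after conditioning:
  (X=0, U=2, W=0, Z=0, Y=2) weight 16/1485
  (X=0, U=2, W=0, Z=0, Y=3) weight 16/1485
  (X=0, U=2, W=0, Z=0, Y=4) weight 16/1485
  (X=0, U=2, W=0, Z=1, Y=2) weight 16/1485
  (X=0, U=2, W=0, Z=1, Y=3) weight 16/1485
  (X=0, U=2, W=0, Z=1, Y=4) weight 16/1485
  (X=0, U=2, W=0, Z=2, Y=2) weight 8/1485
  (X=0, U=2, W=0, Z=2, Y=3) weight 8/1485
  (X=0, U=2, W=2, Z=0, Y=2) weight 4/495
  (X=1, U=2, W=1, Z=0, Y=2) weight 8/1485
  … 98 more
Group by W:
  weight(W=0) = 20/99
  weight(W=1) = 16/99
  weight(W=2) = 5/33
Total weight = 20/99 + 16/99 + 5/33 = 17/33
P(W=0 | obs) = 20/99 / 17/33 = 20/51
P(W=1 | obs) = 16/99 / 17/33 = 16/51
P(W=2 | obs) = 5/33 / 17/33 = 5/17

P(W=0) = 20/51, P(W=1) = 16/51, P(W=2) = 5/17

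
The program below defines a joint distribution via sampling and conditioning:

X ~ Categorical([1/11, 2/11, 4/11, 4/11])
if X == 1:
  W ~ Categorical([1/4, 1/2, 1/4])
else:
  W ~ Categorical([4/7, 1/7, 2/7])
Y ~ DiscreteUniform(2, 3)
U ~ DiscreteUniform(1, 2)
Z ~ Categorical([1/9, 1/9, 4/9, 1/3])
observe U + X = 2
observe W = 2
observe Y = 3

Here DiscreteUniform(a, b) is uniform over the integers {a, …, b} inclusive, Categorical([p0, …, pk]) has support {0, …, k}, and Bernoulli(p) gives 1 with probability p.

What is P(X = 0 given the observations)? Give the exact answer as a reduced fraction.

P(X = 0 | obs) = 4/11

Enumerate traces; 8 have nonzero weight after conditioning:
  (X=0, W=2, Y=3, U=2, Z=0) weight 1/1386
  (X=0, W=2, Y=3, U=2, Z=1) weight 1/1386
  (X=0, W=2, Y=3, U=2, Z=2) weight 2/693
  (X=0, W=2, Y=3, U=2, Z=3) weight 1/462
  (X=1, W=2, Y=3, U=1, Z=0) weight 1/792
  (X=1, W=2, Y=3, U=1, Z=1) weight 1/792
  (X=1, W=2, Y=3, U=1, Z=2) weight 1/198
  (X=1, W=2, Y=3, U=1, Z=3) weight 1/264
Group by X:
  weight(X=0) = 1/154
  weight(X=1) = 1/88
Total weight = 1/154 + 1/88 = 1/56
P(X=0 | obs) = 1/154 / 1/56 = 4/11
P(X=1 | obs) = 1/88 / 1/56 = 7/11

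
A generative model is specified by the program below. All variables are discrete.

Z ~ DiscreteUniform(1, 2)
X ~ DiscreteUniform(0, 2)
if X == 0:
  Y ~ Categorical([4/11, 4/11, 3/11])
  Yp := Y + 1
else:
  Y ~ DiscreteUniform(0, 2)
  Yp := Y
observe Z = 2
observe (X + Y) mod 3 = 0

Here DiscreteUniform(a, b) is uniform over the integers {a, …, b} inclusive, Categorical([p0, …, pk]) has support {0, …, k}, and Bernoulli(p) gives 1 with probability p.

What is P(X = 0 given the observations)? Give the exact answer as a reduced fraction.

Enumerate traces; 3 have nonzero weight after conditioning:
  (Z=2, X=0, Y=0) weight 2/33
  (Z=2, X=1, Y=2) weight 1/18
  (Z=2, X=2, Y=1) weight 1/18
Group by X:
  weight(X=0) = 2/33
  weight(X=1) = 1/18
  weight(X=2) = 1/18
Total weight = 2/33 + 1/18 + 1/18 = 17/99
P(X=0 | obs) = 2/33 / 17/99 = 6/17
P(X=1 | obs) = 1/18 / 17/99 = 11/34
P(X=2 | obs) = 1/18 / 17/99 = 11/34

P(X = 0 | obs) = 6/17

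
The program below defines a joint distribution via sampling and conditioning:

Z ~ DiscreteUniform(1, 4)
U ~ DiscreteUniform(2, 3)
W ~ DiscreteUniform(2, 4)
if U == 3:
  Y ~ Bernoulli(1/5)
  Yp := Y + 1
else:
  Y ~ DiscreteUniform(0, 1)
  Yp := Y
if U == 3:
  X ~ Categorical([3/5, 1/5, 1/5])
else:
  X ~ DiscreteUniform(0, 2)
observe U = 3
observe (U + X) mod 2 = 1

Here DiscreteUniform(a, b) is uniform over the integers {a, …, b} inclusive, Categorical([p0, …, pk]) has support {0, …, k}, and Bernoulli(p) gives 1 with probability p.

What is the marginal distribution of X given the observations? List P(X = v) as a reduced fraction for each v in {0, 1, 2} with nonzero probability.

P(X=0) = 3/4, P(X=2) = 1/4

Enumerate traces; 48 have nonzero weight after conditioning:
  (Z=1, U=3, W=2, Y=0, X=0) weight 1/50
  (Z=1, U=3, W=2, Y=0, X=2) weight 1/150
  (Z=1, U=3, W=2, Y=1, X=0) weight 1/200
  (Z=1, U=3, W=2, Y=1, X=2) weight 1/600
  (Z=1, U=3, W=3, Y=0, X=0) weight 1/50
  (Z=1, U=3, W=3, Y=0, X=2) weight 1/150
  (Z=1, U=3, W=3, Y=1, X=0) weight 1/200
  (Z=1, U=3, W=3, Y=1, X=2) weight 1/600
  … 40 more
Group by X:
  weight(X=0) = 3/10
  weight(X=2) = 1/10
Total weight = 3/10 + 1/10 = 2/5
P(X=0 | obs) = 3/10 / 2/5 = 3/4
P(X=2 | obs) = 1/10 / 2/5 = 1/4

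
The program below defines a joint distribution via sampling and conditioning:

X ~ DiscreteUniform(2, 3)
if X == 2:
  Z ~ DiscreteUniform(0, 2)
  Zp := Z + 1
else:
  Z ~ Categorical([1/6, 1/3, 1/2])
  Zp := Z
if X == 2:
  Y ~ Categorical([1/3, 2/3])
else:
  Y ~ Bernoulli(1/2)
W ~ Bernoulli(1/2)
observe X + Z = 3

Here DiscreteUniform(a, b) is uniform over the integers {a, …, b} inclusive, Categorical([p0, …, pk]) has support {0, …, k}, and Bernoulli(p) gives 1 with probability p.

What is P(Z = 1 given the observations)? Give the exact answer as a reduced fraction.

P(Z = 1 | obs) = 2/3

Enumerate traces; 8 have nonzero weight after conditioning:
  (X=2, Z=1, Y=0, W=0) weight 1/36
  (X=2, Z=1, Y=0, W=1) weight 1/36
  (X=2, Z=1, Y=1, W=0) weight 1/18
  (X=2, Z=1, Y=1, W=1) weight 1/18
  (X=3, Z=0, Y=0, W=0) weight 1/48
  (X=3, Z=0, Y=0, W=1) weight 1/48
  (X=3, Z=0, Y=1, W=0) weight 1/48
  (X=3, Z=0, Y=1, W=1) weight 1/48
Group by Z:
  weight(Z=0) = 1/12
  weight(Z=1) = 1/6
Total weight = 1/12 + 1/6 = 1/4
P(Z=0 | obs) = 1/12 / 1/4 = 1/3
P(Z=1 | obs) = 1/6 / 1/4 = 2/3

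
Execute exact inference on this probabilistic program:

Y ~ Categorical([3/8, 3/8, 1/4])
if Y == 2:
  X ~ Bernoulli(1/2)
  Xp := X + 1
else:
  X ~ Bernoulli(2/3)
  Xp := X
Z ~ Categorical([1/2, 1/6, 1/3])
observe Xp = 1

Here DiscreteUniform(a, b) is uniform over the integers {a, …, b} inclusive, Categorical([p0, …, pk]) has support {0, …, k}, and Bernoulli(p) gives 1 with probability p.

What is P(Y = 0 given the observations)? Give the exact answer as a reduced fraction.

P(Y = 0 | obs) = 2/5

Enumerate traces; 9 have nonzero weight after conditioning:
  (Y=0, X=1, Z=0) weight 1/8
  (Y=0, X=1, Z=1) weight 1/24
  (Y=0, X=1, Z=2) weight 1/12
  (Y=1, X=1, Z=0) weight 1/8
  (Y=1, X=1, Z=1) weight 1/24
  (Y=1, X=1, Z=2) weight 1/12
  (Y=2, X=0, Z=0) weight 1/16
  (Y=2, X=0, Z=1) weight 1/48
  … 1 more
Group by Y:
  weight(Y=0) = 1/4
  weight(Y=1) = 1/4
  weight(Y=2) = 1/8
Total weight = 1/4 + 1/4 + 1/8 = 5/8
P(Y=0 | obs) = 1/4 / 5/8 = 2/5
P(Y=1 | obs) = 1/4 / 5/8 = 2/5
P(Y=2 | obs) = 1/8 / 5/8 = 1/5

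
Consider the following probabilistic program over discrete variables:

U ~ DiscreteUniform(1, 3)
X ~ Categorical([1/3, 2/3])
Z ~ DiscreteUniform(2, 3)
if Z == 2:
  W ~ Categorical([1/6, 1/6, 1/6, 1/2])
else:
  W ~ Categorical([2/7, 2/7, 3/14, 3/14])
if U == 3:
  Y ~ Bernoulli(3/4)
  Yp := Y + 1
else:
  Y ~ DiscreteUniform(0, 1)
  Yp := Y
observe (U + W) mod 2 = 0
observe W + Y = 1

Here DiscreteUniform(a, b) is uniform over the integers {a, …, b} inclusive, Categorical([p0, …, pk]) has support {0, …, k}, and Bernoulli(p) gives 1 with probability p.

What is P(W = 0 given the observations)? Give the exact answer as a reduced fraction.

Enumerate traces; 12 have nonzero weight after conditioning:
  (U=1, X=0, Z=2, W=1, Y=0) weight 1/216
  (U=1, X=0, Z=3, W=1, Y=0) weight 1/126
  (U=1, X=1, Z=2, W=1, Y=0) weight 1/108
  (U=1, X=1, Z=3, W=1, Y=0) weight 1/63
  (U=2, X=0, Z=2, W=0, Y=1) weight 1/216
  (U=2, X=0, Z=3, W=0, Y=1) weight 1/126
  (U=2, X=1, Z=2, W=0, Y=1) weight 1/108
  (U=2, X=1, Z=3, W=0, Y=1) weight 1/63
  … 4 more
Group by W:
  weight(W=0) = 19/504
  weight(W=1) = 19/336
Total weight = 19/504 + 19/336 = 95/1008
P(W=0 | obs) = 19/504 / 95/1008 = 2/5
P(W=1 | obs) = 19/336 / 95/1008 = 3/5

P(W = 0 | obs) = 2/5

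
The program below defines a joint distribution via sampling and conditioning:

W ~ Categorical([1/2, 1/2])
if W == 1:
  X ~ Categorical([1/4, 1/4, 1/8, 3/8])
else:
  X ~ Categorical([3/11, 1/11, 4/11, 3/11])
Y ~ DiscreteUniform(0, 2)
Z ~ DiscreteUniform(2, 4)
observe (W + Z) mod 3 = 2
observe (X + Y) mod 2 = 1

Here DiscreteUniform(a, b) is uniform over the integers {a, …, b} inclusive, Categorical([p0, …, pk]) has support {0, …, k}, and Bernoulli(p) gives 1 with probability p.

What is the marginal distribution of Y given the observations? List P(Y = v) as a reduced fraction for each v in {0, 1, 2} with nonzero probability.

P(Y=0) = 87/263, P(Y=1) = 89/263, P(Y=2) = 87/263

Enumerate traces; 12 have nonzero weight after conditioning:
  (W=0, X=0, Y=1, Z=2) weight 1/66
  (W=0, X=1, Y=0, Z=2) weight 1/198
  (W=0, X=1, Y=2, Z=2) weight 1/198
  (W=0, X=2, Y=1, Z=2) weight 2/99
  (W=0, X=3, Y=0, Z=2) weight 1/66
  (W=0, X=3, Y=2, Z=2) weight 1/66
  (W=1, X=0, Y=1, Z=4) weight 1/72
  (W=1, X=1, Y=0, Z=4) weight 1/72
  … 4 more
Group by Y:
  weight(Y=0) = 29/528
  weight(Y=1) = 89/1584
  weight(Y=2) = 29/528
Total weight = 29/528 + 89/1584 + 29/528 = 263/1584
P(Y=0 | obs) = 29/528 / 263/1584 = 87/263
P(Y=1 | obs) = 89/1584 / 263/1584 = 89/263
P(Y=2 | obs) = 29/528 / 263/1584 = 87/263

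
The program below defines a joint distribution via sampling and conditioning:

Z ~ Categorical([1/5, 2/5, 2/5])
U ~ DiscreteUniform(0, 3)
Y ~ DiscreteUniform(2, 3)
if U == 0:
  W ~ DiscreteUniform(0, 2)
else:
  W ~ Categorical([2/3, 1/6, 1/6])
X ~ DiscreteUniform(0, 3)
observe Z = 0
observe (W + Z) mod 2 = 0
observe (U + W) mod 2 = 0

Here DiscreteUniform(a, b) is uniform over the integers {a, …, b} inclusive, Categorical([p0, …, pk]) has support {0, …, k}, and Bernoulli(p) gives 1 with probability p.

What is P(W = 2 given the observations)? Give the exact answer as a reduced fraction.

P(W = 2 | obs) = 1/3

Enumerate traces; 32 have nonzero weight after conditioning:
  (Z=0, U=0, Y=2, W=0, X=0) weight 1/480
  (Z=0, U=0, Y=2, W=0, X=1) weight 1/480
  (Z=0, U=0, Y=2, W=0, X=2) weight 1/480
  (Z=0, U=0, Y=2, W=0, X=3) weight 1/480
  (Z=0, U=0, Y=2, W=2, X=0) weight 1/480
  (Z=0, U=0, Y=2, W=2, X=1) weight 1/480
  (Z=0, U=0, Y=2, W=2, X=2) weight 1/480
  (Z=0, U=0, Y=2, W=2, X=3) weight 1/480
  … 24 more
Group by W:
  weight(W=0) = 1/20
  weight(W=2) = 1/40
Total weight = 1/20 + 1/40 = 3/40
P(W=0 | obs) = 1/20 / 3/40 = 2/3
P(W=2 | obs) = 1/40 / 3/40 = 1/3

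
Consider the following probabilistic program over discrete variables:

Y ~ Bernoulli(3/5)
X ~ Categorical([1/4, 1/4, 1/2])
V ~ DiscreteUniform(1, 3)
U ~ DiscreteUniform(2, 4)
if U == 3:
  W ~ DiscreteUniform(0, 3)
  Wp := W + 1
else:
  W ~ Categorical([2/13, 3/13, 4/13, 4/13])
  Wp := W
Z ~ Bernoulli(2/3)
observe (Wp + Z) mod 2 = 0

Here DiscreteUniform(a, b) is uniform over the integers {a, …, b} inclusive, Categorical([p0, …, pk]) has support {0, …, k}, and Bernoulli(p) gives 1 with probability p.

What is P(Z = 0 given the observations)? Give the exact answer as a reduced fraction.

P(Z = 0 | obs) = 37/119

Enumerate traces; 216 have nonzero weight after conditioning:
  (Y=0, X=0, V=1, U=2, W=0, Z=0) weight 1/1755
  (Y=0, X=0, V=1, U=2, W=1, Z=1) weight 1/585
  (Y=0, X=0, V=1, U=2, W=2, Z=0) weight 2/1755
  (Y=0, X=0, V=1, U=2, W=3, Z=1) weight 4/1755
  (Y=0, X=0, V=1, U=3, W=0, Z=1) weight 1/540
  (Y=0, X=0, V=1, U=3, W=1, Z=0) weight 1/1080
  (Y=0, X=0, V=1, U=3, W=2, Z=1) weight 1/540
  (Y=0, X=0, V=1, U=3, W=3, Z=0) weight 1/1080
  … 208 more
Group by Z:
  weight(Z=0) = 37/234
  weight(Z=1) = 41/117
Total weight = 37/234 + 41/117 = 119/234
P(Z=0 | obs) = 37/234 / 119/234 = 37/119
P(Z=1 | obs) = 41/117 / 119/234 = 82/119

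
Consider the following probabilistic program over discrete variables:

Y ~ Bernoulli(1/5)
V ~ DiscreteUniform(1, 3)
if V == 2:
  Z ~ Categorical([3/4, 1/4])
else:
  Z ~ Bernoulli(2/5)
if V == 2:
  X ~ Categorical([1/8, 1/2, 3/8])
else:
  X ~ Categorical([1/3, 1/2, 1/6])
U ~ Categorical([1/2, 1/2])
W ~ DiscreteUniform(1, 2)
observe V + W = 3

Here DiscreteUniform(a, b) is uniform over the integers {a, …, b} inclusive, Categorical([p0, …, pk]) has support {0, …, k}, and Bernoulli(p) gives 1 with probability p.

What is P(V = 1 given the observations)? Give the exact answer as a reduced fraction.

P(V = 1 | obs) = 1/2

Enumerate traces; 48 have nonzero weight after conditioning:
  (Y=0, V=1, Z=0, X=0, U=0, W=2) weight 1/75
  (Y=0, V=1, Z=0, X=0, U=1, W=2) weight 1/75
  (Y=0, V=1, Z=0, X=1, U=0, W=2) weight 1/50
  (Y=0, V=1, Z=0, X=1, U=1, W=2) weight 1/50
  (Y=0, V=1, Z=0, X=2, U=0, W=2) weight 1/150
  (Y=0, V=1, Z=0, X=2, U=1, W=2) weight 1/150
  (Y=0, V=1, Z=1, X=0, U=0, W=2) weight 2/225
  (Y=0, V=1, Z=1, X=0, U=1, W=2) weight 2/225
  (Y=0, V=2, Z=0, X=0, U=0, W=1) weight 1/160
  … 39 more
Group by V:
  weight(V=1) = 1/6
  weight(V=2) = 1/6
Total weight = 1/6 + 1/6 = 1/3
P(V=1 | obs) = 1/6 / 1/3 = 1/2
P(V=2 | obs) = 1/6 / 1/3 = 1/2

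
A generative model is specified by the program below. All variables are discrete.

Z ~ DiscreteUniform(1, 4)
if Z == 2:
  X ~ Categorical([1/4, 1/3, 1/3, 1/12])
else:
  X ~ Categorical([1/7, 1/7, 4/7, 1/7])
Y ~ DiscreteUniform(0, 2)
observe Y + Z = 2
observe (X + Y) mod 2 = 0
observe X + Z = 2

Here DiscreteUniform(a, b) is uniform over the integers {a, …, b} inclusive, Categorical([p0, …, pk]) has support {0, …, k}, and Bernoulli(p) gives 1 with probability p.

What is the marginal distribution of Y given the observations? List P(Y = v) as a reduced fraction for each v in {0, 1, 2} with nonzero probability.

Enumerate traces; 2 have nonzero weight after conditioning:
  (Z=1, X=1, Y=1) weight 1/84
  (Z=2, X=0, Y=0) weight 1/48
Group by Y:
  weight(Y=0) = 1/48
  weight(Y=1) = 1/84
Total weight = 1/48 + 1/84 = 11/336
P(Y=0 | obs) = 1/48 / 11/336 = 7/11
P(Y=1 | obs) = 1/84 / 11/336 = 4/11

P(Y=0) = 7/11, P(Y=1) = 4/11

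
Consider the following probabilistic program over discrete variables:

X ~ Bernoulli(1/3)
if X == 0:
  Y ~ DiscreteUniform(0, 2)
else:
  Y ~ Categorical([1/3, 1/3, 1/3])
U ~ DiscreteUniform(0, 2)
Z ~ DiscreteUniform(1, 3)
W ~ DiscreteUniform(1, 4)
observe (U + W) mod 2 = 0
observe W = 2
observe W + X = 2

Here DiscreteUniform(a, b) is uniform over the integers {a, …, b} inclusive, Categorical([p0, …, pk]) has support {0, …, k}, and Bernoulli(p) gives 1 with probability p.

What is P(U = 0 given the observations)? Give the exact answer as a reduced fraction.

P(U = 0 | obs) = 1/2

Enumerate traces; 18 have nonzero weight after conditioning:
  (X=0, Y=0, U=0, Z=1, W=2) weight 1/162
  (X=0, Y=0, U=0, Z=2, W=2) weight 1/162
  (X=0, Y=0, U=0, Z=3, W=2) weight 1/162
  (X=0, Y=0, U=2, Z=1, W=2) weight 1/162
  (X=0, Y=0, U=2, Z=2, W=2) weight 1/162
  (X=0, Y=0, U=2, Z=3, W=2) weight 1/162
  (X=0, Y=1, U=0, Z=1, W=2) weight 1/162
  (X=0, Y=1, U=0, Z=2, W=2) weight 1/162
  … 10 more
Group by U:
  weight(U=0) = 1/18
  weight(U=2) = 1/18
Total weight = 1/18 + 1/18 = 1/9
P(U=0 | obs) = 1/18 / 1/9 = 1/2
P(U=2 | obs) = 1/18 / 1/9 = 1/2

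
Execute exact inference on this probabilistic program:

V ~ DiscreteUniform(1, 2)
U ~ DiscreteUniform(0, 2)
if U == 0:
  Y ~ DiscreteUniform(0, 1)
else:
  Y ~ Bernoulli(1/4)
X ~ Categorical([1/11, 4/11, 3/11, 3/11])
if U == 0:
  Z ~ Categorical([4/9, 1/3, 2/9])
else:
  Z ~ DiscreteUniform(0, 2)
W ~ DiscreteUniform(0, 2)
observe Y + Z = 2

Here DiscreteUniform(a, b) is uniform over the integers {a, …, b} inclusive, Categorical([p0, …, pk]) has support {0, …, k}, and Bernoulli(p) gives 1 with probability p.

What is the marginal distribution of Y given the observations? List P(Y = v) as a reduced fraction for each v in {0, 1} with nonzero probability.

Enumerate traces; 144 have nonzero weight after conditioning:
  (V=1, U=0, Y=0, X=0, Z=2, W=0) weight 1/1782
  (V=1, U=0, Y=0, X=0, Z=2, W=1) weight 1/1782
  (V=1, U=0, Y=0, X=0, Z=2, W=2) weight 1/1782
  (V=1, U=0, Y=0, X=1, Z=2, W=0) weight 2/891
  (V=1, U=0, Y=0, X=1, Z=2, W=1) weight 2/891
  (V=1, U=0, Y=0, X=1, Z=2, W=2) weight 2/891
  (V=1, U=0, Y=0, X=2, Z=2, W=0) weight 1/594
  (V=1, U=0, Y=0, X=2, Z=2, W=1) weight 1/594
  (V=1, U=0, Y=1, X=0, Z=1, W=0) weight 1/1188
  … 135 more
Group by Y:
  weight(Y=0) = 11/54
  weight(Y=1) = 1/9
Total weight = 11/54 + 1/9 = 17/54
P(Y=0 | obs) = 11/54 / 17/54 = 11/17
P(Y=1 | obs) = 1/9 / 17/54 = 6/17

P(Y=0) = 11/17, P(Y=1) = 6/17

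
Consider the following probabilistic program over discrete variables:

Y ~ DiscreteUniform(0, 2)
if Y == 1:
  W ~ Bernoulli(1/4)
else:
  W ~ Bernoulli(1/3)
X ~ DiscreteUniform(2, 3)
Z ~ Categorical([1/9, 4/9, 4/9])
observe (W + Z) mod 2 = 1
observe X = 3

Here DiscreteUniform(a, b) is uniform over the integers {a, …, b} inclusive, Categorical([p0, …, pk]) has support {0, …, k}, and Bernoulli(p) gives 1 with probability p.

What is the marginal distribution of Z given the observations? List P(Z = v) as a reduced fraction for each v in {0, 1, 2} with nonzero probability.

Enumerate traces; 9 have nonzero weight after conditioning:
  (Y=0, W=0, X=3, Z=1) weight 4/81
  (Y=0, W=1, X=3, Z=0) weight 1/162
  (Y=0, W=1, X=3, Z=2) weight 2/81
  (Y=1, W=0, X=3, Z=1) weight 1/18
  (Y=1, W=1, X=3, Z=0) weight 1/216
  (Y=1, W=1, X=3, Z=2) weight 1/54
  (Y=2, W=0, X=3, Z=1) weight 4/81
  (Y=2, W=1, X=3, Z=0) weight 1/162
  … 1 more
Group by Z:
  weight(Z=0) = 11/648
  weight(Z=1) = 25/162
  weight(Z=2) = 11/162
Total weight = 11/648 + 25/162 + 11/162 = 155/648
P(Z=0 | obs) = 11/648 / 155/648 = 11/155
P(Z=1 | obs) = 25/162 / 155/648 = 20/31
P(Z=2 | obs) = 11/162 / 155/648 = 44/155

P(Z=0) = 11/155, P(Z=1) = 20/31, P(Z=2) = 44/155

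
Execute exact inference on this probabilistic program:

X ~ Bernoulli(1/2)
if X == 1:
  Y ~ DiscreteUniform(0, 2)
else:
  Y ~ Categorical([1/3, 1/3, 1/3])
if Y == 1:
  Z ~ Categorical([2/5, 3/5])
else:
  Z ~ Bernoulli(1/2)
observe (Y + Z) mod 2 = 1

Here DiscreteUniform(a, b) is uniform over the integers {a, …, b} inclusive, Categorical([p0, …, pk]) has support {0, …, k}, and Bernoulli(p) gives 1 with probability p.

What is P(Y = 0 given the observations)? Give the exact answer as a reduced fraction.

Enumerate traces; 6 have nonzero weight after conditioning:
  (X=0, Y=0, Z=1) weight 1/12
  (X=0, Y=1, Z=0) weight 1/15
  (X=0, Y=2, Z=1) weight 1/12
  (X=1, Y=0, Z=1) weight 1/12
  (X=1, Y=1, Z=0) weight 1/15
  (X=1, Y=2, Z=1) weight 1/12
Group by Y:
  weight(Y=0) = 1/6
  weight(Y=1) = 2/15
  weight(Y=2) = 1/6
Total weight = 1/6 + 2/15 + 1/6 = 7/15
P(Y=0 | obs) = 1/6 / 7/15 = 5/14
P(Y=1 | obs) = 2/15 / 7/15 = 2/7
P(Y=2 | obs) = 1/6 / 7/15 = 5/14

P(Y = 0 | obs) = 5/14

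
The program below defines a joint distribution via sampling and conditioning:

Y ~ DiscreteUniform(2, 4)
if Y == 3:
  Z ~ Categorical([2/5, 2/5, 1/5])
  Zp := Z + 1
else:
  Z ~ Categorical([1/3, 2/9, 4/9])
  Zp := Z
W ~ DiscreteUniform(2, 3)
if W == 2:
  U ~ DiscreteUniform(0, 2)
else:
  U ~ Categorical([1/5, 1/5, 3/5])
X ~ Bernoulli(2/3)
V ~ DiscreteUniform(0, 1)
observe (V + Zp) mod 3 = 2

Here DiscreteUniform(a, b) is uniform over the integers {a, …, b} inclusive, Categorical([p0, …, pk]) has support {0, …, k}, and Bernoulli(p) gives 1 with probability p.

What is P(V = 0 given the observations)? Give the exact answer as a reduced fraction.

Enumerate traces; 72 have nonzero weight after conditioning:
  (Y=2, Z=1, W=2, U=0, X=0, V=1) weight 1/486
  (Y=2, Z=1, W=2, U=0, X=1, V=1) weight 1/243
  (Y=2, Z=1, W=2, U=1, X=0, V=1) weight 1/486
  (Y=2, Z=1, W=2, U=1, X=1, V=1) weight 1/243
  (Y=2, Z=1, W=2, U=2, X=0, V=1) weight 1/486
  (Y=2, Z=1, W=2, U=2, X=1, V=1) weight 1/243
  (Y=2, Z=1, W=3, U=0, X=0, V=1) weight 1/810
  (Y=2, Z=1, W=3, U=0, X=1, V=1) weight 1/405
  (Y=2, Z=2, W=2, U=0, X=0, V=0) weight 1/243
  … 63 more
Group by V:
  weight(V=0) = 29/135
  weight(V=1) = 19/135
Total weight = 29/135 + 19/135 = 16/45
P(V=0 | obs) = 29/135 / 16/45 = 29/48
P(V=1 | obs) = 19/135 / 16/45 = 19/48

P(V = 0 | obs) = 29/48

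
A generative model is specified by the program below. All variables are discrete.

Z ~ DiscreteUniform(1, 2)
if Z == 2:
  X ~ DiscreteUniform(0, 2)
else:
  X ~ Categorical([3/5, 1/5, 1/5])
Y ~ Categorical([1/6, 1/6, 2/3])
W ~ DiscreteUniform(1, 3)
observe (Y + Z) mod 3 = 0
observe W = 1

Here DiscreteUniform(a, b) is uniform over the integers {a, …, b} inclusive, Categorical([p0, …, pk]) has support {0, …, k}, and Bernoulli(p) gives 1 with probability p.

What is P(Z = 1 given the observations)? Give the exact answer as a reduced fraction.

P(Z = 1 | obs) = 4/5

Enumerate traces; 6 have nonzero weight after conditioning:
  (Z=1, X=0, Y=2, W=1) weight 1/15
  (Z=1, X=1, Y=2, W=1) weight 1/45
  (Z=1, X=2, Y=2, W=1) weight 1/45
  (Z=2, X=0, Y=1, W=1) weight 1/108
  (Z=2, X=1, Y=1, W=1) weight 1/108
  (Z=2, X=2, Y=1, W=1) weight 1/108
Group by Z:
  weight(Z=1) = 1/9
  weight(Z=2) = 1/36
Total weight = 1/9 + 1/36 = 5/36
P(Z=1 | obs) = 1/9 / 5/36 = 4/5
P(Z=2 | obs) = 1/36 / 5/36 = 1/5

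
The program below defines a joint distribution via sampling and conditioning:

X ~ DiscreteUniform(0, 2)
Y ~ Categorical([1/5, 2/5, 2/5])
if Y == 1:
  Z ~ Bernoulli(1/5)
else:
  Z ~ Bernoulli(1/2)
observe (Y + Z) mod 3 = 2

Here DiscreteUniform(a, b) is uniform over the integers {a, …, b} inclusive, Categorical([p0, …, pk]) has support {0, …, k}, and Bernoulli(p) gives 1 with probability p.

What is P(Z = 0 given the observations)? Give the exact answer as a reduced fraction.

P(Z = 0 | obs) = 5/7

Enumerate traces; 6 have nonzero weight after conditioning:
  (X=0, Y=1, Z=1) weight 2/75
  (X=0, Y=2, Z=0) weight 1/15
  (X=1, Y=1, Z=1) weight 2/75
  (X=1, Y=2, Z=0) weight 1/15
  (X=2, Y=1, Z=1) weight 2/75
  (X=2, Y=2, Z=0) weight 1/15
Group by Z:
  weight(Z=0) = 1/5
  weight(Z=1) = 2/25
Total weight = 1/5 + 2/25 = 7/25
P(Z=0 | obs) = 1/5 / 7/25 = 5/7
P(Z=1 | obs) = 2/25 / 7/25 = 2/7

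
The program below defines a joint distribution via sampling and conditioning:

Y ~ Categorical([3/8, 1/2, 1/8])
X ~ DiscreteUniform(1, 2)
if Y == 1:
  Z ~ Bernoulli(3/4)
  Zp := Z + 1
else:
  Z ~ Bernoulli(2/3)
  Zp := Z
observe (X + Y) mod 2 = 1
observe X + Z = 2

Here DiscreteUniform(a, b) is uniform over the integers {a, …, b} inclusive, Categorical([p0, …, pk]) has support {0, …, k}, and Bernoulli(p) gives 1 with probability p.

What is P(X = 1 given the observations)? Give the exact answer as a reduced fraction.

Enumerate traces; 3 have nonzero weight after conditioning:
  (Y=0, X=1, Z=1) weight 1/8
  (Y=1, X=2, Z=0) weight 1/16
  (Y=2, X=1, Z=1) weight 1/24
Group by X:
  weight(X=1) = 1/6
  weight(X=2) = 1/16
Total weight = 1/6 + 1/16 = 11/48
P(X=1 | obs) = 1/6 / 11/48 = 8/11
P(X=2 | obs) = 1/16 / 11/48 = 3/11

P(X = 1 | obs) = 8/11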